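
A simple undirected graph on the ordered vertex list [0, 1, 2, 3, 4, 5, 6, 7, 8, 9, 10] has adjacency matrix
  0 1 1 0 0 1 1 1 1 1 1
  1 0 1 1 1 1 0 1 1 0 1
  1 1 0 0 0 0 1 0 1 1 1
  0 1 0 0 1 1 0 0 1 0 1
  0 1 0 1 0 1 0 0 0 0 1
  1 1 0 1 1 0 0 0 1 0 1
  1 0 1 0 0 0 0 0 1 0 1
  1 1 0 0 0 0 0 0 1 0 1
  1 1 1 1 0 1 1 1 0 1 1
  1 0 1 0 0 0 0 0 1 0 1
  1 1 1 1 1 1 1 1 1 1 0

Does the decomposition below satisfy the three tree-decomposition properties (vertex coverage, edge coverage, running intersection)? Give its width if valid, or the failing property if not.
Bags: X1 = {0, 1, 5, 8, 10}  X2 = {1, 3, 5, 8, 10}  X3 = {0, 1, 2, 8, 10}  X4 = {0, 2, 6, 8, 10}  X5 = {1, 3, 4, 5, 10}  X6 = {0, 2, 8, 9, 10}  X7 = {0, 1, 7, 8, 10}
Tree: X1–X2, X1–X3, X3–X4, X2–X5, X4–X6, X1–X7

Yes; width 4.

Checking the three conditions: (i) the bags cover all of {0, 1, 2, 3, 4, 5, 6, 7, 8, 9, 10}; (ii) for each edge, some bag contains both endpoints; (iii) the bags containing any fixed vertex form a subtree. All hold, so the decomposition is valid with width 5 − 1 = 4.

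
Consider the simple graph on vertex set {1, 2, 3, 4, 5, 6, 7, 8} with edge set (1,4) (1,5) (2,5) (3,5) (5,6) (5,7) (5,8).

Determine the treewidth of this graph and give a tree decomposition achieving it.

Treewidth 1.
One such decomposition:
Bags: B1 = {5, 8}  B2 = {5, 6}  B3 = {3, 5}  B4 = {2, 5}  B5 = {1, 5}  B6 = {1, 4}  B7 = {5, 7}
Tree: B1–B2, B1–B3, B1–B4, B4–B5, B5–B6, B2–B7

Each bag holds 2 vertices, so the decomposition has width 1, which upper-bounds the treewidth. Since G has at least one edge (e.g. 5–8), it is not an edgeless graph, so tw(G) ≥ 1. Hence tw(G) = 1 exactly.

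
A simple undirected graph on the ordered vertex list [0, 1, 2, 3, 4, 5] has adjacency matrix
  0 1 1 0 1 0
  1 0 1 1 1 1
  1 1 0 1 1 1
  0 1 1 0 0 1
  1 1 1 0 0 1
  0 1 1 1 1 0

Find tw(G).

3

A width-3 tree decomposition is:
Bags: B1 = {1, 2, 4, 5}  B2 = {1, 2, 3, 5}  B3 = {0, 1, 2, 4}
Tree: B1–B2, B1–B3
Each bag holds 4 vertices, so the decomposition has width 3, which upper-bounds the treewidth. On the other hand G contains the 4-clique {1, 2, 3, 5}. A clique must lie in a single bag of any decomposition, so no decomposition can have width below 3. Therefore the treewidth is 3.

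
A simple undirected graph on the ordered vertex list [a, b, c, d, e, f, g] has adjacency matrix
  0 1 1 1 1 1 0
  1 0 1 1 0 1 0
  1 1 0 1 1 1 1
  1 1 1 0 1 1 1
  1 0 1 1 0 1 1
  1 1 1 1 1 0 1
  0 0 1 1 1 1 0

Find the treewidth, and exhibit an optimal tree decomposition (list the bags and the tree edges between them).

Treewidth 4.
Bags: B1 = {a, c, d, e, f}  B2 = {c, d, e, f, g}  B3 = {a, b, c, d, f}
Tree: B1–B2, B1–B3

The largest bag has 5 vertices, giving width 4; this decomposition certifies tw(G) ≤ 4. On the other hand G contains the 5-clique {c, d, e, f, g}. A clique must lie in a single bag of any decomposition, so no decomposition can have width below 4. Therefore the treewidth is 4.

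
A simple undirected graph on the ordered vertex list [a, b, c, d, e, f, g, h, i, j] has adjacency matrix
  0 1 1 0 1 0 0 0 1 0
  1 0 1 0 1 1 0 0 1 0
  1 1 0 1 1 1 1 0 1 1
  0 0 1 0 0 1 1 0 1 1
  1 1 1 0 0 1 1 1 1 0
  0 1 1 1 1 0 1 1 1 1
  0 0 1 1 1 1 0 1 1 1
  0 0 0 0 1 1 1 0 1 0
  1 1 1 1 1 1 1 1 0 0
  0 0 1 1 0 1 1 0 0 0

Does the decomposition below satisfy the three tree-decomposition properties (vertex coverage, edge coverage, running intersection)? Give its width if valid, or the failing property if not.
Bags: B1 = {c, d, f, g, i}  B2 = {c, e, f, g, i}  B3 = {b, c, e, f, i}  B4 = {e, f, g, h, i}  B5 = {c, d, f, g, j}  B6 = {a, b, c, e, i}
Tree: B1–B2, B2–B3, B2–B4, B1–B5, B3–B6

Yes; width 4.

Checking the three conditions: (i) the bags cover all of {a, b, c, d, e, f, g, h, i, j}; (ii) for each edge, some bag contains both endpoints; (iii) the bags containing any fixed vertex form a subtree. All hold, so the decomposition is valid with width 5 − 1 = 4.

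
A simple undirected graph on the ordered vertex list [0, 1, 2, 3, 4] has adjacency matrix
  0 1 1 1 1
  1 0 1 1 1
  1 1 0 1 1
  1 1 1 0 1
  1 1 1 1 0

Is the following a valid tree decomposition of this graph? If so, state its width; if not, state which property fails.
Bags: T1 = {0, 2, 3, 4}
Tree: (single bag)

No — vertex 1 appears in no bag.

A tree decomposition must satisfy three properties: every vertex lies in some bag; for every edge, both endpoints lie together in some bag; and for every vertex, the bags containing it form a connected subtree. Here vertex 1 appears in no bag, so the decomposition is invalid.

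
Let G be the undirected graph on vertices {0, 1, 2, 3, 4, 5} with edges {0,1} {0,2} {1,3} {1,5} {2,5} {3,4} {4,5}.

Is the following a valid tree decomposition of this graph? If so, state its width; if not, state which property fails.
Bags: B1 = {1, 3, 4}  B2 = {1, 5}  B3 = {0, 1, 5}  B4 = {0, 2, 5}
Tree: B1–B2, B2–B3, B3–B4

No — edge (4,5) lies in no bag.

A tree decomposition must satisfy three properties: every vertex lies in some bag; for every edge, both endpoints lie together in some bag; and for every vertex, the bags containing it form a connected subtree. Here edge (4,5) lies in no bag, so the decomposition is invalid.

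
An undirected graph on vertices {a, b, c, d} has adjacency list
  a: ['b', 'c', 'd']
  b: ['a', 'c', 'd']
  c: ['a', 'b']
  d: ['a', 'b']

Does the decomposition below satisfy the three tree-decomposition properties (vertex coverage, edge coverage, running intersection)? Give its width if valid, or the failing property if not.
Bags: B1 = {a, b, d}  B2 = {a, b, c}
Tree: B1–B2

Checking the three conditions: (i) the bags cover all of {a, b, c, d}; (ii) for each edge, some bag contains both endpoints; (iii) the bags containing any fixed vertex form a subtree. All hold, so the decomposition is valid with width 3 − 1 = 2.

Yes; width 2.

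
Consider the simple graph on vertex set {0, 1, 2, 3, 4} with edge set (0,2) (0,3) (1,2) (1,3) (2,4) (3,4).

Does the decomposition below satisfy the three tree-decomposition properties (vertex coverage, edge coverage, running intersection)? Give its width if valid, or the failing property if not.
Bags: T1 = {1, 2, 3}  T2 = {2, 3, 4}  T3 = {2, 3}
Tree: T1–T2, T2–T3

A tree decomposition must satisfy three properties: every vertex lies in some bag; for every edge, both endpoints lie together in some bag; and for every vertex, the bags containing it form a connected subtree. Here vertex 0 appears in no bag, so the decomposition is invalid.

No — vertex 0 appears in no bag.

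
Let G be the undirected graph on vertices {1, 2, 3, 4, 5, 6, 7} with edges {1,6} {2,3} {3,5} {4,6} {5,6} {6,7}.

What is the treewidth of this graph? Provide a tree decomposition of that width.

The largest bag has 2 vertices, giving width 1; this decomposition certifies tw(G) ≤ 1. Since G has at least one edge (e.g. 5–3), it is not an edgeless graph, so tw(G) ≥ 1. The upper and lower bounds meet at 1, so that is the treewidth.

Treewidth 1.
One such decomposition:
Bags: B1 = {3, 5}  B2 = {5, 6}  B3 = {4, 6}  B4 = {1, 6}  B5 = {6, 7}  B6 = {2, 3}
Tree: B1–B2, B2–B3, B3–B4, B2–B5, B1–B6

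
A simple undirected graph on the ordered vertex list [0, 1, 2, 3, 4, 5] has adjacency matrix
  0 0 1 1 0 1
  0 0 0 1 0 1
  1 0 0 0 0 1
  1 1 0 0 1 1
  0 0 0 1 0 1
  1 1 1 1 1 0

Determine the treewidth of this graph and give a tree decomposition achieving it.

Treewidth 2.
One optimal decomposition is:
Bags: B1 = {3, 4, 5}  B2 = {0, 3, 5}  B3 = {0, 2, 5}  B4 = {1, 3, 5}
Tree: B1–B2, B2–B3, B2–B4

The largest bag has 3 vertices, giving width 2; this decomposition certifies tw(G) ≤ 2. Conversely, {0, 2, 5} is a clique of size 3, and the vertices of any clique must share a bag in every tree decomposition; so some bag has ≥ 3 vertices and tw(G) ≥ 2. Therefore the treewidth is 2.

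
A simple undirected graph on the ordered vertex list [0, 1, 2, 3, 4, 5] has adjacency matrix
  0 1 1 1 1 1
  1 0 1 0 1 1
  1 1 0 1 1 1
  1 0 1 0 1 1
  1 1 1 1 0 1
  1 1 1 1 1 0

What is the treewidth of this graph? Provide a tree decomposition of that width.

Every bag has size at most 5, so the width is 5 − 1 = 4 and tw(G) ≤ 4. Conversely, {0, 1, 2, 4, 5} is a clique of size 5, and the vertices of any clique must share a bag in every tree decomposition; so some bag has ≥ 5 vertices and tw(G) ≥ 4. Combining the bounds, tw(G) = 4.

Treewidth 4.
One such decomposition:
Bags: B1 = {0, 1, 2, 4, 5}  B2 = {0, 2, 3, 4, 5}
Tree: B1–B2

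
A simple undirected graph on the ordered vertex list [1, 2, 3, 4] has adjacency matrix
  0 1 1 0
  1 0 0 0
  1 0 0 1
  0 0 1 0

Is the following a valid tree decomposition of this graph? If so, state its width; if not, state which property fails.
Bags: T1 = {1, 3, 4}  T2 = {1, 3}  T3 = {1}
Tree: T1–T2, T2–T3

A tree decomposition must satisfy three properties: every vertex lies in some bag; for every edge, both endpoints lie together in some bag; and for every vertex, the bags containing it form a connected subtree. Here vertex 2 appears in no bag, so the decomposition is invalid.

No — vertex 2 appears in no bag.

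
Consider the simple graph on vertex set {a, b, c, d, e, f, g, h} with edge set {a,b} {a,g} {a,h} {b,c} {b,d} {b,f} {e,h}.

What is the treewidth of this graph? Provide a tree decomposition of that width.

Each bag holds 2 vertices, so the decomposition has width 1, which upper-bounds the treewidth. G has an edge, so its treewidth is at least 1. Hence tw(G) = 1 exactly.

Treewidth 1.
Bags: B1 = {a, h}  B2 = {a, b}  B3 = {b, d}  B4 = {b, f}  B5 = {a, g}  B6 = {e, h}  B7 = {b, c}
Tree: B1–B2, B2–B3, B3–B4, B1–B5, B1–B6, B3–B7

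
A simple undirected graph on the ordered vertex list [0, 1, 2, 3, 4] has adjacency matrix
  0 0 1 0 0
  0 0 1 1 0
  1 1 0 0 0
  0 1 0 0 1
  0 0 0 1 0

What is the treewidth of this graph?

A width-1 tree decomposition is:
Bags: B1 = {0, 2}  B2 = {1, 2}  B3 = {1, 3}  B4 = {3, 4}
Tree: B1–B2, B2–B3, B3–B4
Every bag has size at most 2, so the width is 2 − 1 = 1 and tw(G) ≤ 1. Any graph with an edge has treewidth ≥ 1, and G has the edge 0–2. Hence tw(G) = 1 exactly.

1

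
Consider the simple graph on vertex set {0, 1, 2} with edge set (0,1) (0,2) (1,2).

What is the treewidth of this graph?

A width-2 tree decomposition is:
Bags: B1 = {0, 1, 2}
Tree: (single bag)
With just one bag of size 3, the width is 3 − 1 = 2, so tw(G) ≤ 2. On the other hand G contains the 3-clique {0, 1, 2}. A clique must lie in a single bag of any decomposition, so no decomposition can have width below 2. Combining the bounds, tw(G) = 2.

2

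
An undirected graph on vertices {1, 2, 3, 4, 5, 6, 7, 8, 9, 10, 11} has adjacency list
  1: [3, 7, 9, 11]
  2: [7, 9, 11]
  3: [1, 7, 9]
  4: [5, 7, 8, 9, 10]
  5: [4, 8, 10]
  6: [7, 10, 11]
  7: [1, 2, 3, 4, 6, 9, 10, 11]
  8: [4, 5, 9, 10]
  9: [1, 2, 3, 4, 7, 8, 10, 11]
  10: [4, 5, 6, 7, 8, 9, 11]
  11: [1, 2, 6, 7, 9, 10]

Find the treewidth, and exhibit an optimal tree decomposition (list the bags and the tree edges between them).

Treewidth 3.
One such decomposition:
Bags: B1 = {1, 7, 9, 11}  B2 = {7, 9, 10, 11}  B3 = {4, 7, 9, 10}  B4 = {4, 8, 9, 10}  B5 = {4, 5, 8, 10}  B6 = {2, 7, 9, 11}  B7 = {6, 7, 10, 11}  B8 = {1, 3, 7, 9}
Tree: B1–B2, B2–B3, B3–B4, B4–B5, B2–B6, B2–B7, B1–B8

The largest bag has 4 vertices, giving width 3; this decomposition certifies tw(G) ≤ 3. For the lower bound, the 4 vertices {4, 8, 9, 10} are pairwise adjacent, and any tree decomposition puts a clique entirely inside one bag — forcing width ≥ 3. Therefore the treewidth is 3.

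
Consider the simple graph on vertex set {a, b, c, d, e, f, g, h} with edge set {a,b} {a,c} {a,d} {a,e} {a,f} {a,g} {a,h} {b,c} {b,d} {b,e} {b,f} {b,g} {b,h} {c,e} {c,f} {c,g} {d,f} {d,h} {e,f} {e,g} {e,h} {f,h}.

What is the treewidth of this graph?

4

A width-4 tree decomposition is:
Bags: B1 = {a, b, e, f, h}  B2 = {a, b, d, f, h}  B3 = {a, b, c, e, f}  B4 = {a, b, c, e, g}
Tree: B1–B2, B1–B3, B3–B4
Every bag has size at most 5, so the width is 5 − 1 = 4 and tw(G) ≤ 4. On the other hand G contains the 5-clique {a, b, c, e, g}. A clique must lie in a single bag of any decomposition, so no decomposition can have width below 4. Hence tw(G) = 4 exactly.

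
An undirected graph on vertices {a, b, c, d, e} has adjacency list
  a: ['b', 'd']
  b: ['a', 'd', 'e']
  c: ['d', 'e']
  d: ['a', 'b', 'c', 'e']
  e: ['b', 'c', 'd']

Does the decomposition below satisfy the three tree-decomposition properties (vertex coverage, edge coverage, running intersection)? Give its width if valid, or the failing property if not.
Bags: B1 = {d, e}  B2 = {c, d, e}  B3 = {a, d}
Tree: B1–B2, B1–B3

A tree decomposition must satisfy three properties: every vertex lies in some bag; for every edge, both endpoints lie together in some bag; and for every vertex, the bags containing it form a connected subtree. Here vertex b appears in no bag, so the decomposition is invalid.

No — vertex b appears in no bag.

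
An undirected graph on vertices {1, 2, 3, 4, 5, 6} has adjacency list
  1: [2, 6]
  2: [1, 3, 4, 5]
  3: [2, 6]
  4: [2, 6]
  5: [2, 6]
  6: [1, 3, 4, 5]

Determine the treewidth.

A width-2 tree decomposition is:
Bags: B1 = {2, 3, 6}  B2 = {2, 4, 6}  B3 = {1, 2, 6}  B4 = {2, 5, 6}
Tree: B1–B2, B2–B3, B3–B4
The largest bag has 3 vertices, giving width 2; this decomposition certifies tw(G) ≤ 2. The edges 6–3–2–4–6 form a cycle, so G is not a tree and its treewidth is at least 2. The upper and lower bounds meet at 2, so that is the treewidth.

2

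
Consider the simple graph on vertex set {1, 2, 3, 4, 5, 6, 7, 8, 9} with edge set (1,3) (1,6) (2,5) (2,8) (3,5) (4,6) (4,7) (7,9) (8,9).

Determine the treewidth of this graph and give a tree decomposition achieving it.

The largest bag has 3 vertices, giving width 2; this decomposition certifies tw(G) ≤ 2. For the lower bound, G contains the cycle 5–3–1–6–4–7–9–8–2–5, so G is not a forest; only forests have treewidth ≤ 1, hence tw(G) ≥ 2. The upper and lower bounds meet at 2, so that is the treewidth.

Treewidth 2.
One optimal decomposition is:
Bags: B1 = {1, 3, 5}  B2 = {1, 5, 6}  B3 = {4, 5, 6}  B4 = {4, 5, 7}  B5 = {5, 7, 9}  B6 = {5, 8, 9}  B7 = {2, 5, 8}
Tree: B1–B2, B2–B3, B3–B4, B4–B5, B5–B6, B6–B7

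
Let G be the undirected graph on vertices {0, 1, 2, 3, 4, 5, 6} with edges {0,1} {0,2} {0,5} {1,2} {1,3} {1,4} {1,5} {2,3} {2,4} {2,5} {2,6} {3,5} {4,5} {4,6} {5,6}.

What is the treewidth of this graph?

A width-3 tree decomposition is:
Bags: B1 = {1, 2, 4, 5}  B2 = {0, 1, 2, 5}  B3 = {2, 4, 5, 6}  B4 = {1, 2, 3, 5}
Tree: B1–B2, B1–B3, B1–B4
The largest bag has 4 vertices, giving width 3; this decomposition certifies tw(G) ≤ 3. On the other hand G contains the 4-clique {0, 1, 2, 5}. A clique must lie in a single bag of any decomposition, so no decomposition can have width below 3. Hence tw(G) = 3 exactly.

3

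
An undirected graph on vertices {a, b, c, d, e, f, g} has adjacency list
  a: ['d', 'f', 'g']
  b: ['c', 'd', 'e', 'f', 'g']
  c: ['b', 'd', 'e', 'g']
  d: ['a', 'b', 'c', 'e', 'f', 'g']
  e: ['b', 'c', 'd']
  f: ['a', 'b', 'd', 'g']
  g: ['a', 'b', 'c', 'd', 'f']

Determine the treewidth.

A width-3 tree decomposition is:
Bags: B1 = {b, d, f, g}  B2 = {b, c, d, g}  B3 = {b, c, d, e}  B4 = {a, d, f, g}
Tree: B1–B2, B2–B3, B1–B4
Each bag holds 4 vertices, so the decomposition has width 3, which upper-bounds the treewidth. Conversely, {b, c, d, g} is a clique of size 4, and the vertices of any clique must share a bag in every tree decomposition; so some bag has ≥ 4 vertices and tw(G) ≥ 3. Hence tw(G) = 3 exactly.

3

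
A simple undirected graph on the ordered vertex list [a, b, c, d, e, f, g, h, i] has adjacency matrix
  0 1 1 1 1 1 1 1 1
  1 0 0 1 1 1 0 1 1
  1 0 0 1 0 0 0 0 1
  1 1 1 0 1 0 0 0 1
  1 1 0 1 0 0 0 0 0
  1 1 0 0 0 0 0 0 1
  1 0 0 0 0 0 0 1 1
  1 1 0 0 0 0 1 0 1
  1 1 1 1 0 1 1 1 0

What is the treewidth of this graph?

A width-3 tree decomposition is:
Bags: B1 = {a, b, f, i}  B2 = {a, b, d, i}  B3 = {a, b, h, i}  B4 = {a, c, d, i}  B5 = {a, b, d, e}  B6 = {a, g, h, i}
Tree: B1–B2, B2–B3, B2–B4, B2–B5, B3–B6
Every bag has size at most 4, so the width is 4 − 1 = 3 and tw(G) ≤ 3. Conversely, {a, b, d, e} is a clique of size 4, and the vertices of any clique must share a bag in every tree decomposition; so some bag has ≥ 4 vertices and tw(G) ≥ 3. The upper and lower bounds meet at 3, so that is the treewidth.

3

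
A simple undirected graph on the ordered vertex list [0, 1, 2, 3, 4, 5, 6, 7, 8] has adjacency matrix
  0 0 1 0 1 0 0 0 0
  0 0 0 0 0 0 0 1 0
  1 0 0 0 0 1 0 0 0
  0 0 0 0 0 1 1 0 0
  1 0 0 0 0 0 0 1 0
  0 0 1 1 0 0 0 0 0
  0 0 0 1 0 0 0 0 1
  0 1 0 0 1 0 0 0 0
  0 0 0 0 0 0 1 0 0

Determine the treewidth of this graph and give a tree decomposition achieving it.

Treewidth 1.
One such decomposition:
Bags: B1 = {1, 7}  B2 = {4, 7}  B3 = {0, 4}  B4 = {0, 2}  B5 = {2, 5}  B6 = {3, 5}  B7 = {3, 6}  B8 = {6, 8}
Tree: B1–B2, B2–B3, B3–B4, B4–B5, B5–B6, B6–B7, B7–B8

Each bag holds 2 vertices, so the decomposition has width 1, which upper-bounds the treewidth. Since G has at least one edge (e.g. 1–7), it is not an edgeless graph, so tw(G) ≥ 1. The upper and lower bounds meet at 1, so that is the treewidth.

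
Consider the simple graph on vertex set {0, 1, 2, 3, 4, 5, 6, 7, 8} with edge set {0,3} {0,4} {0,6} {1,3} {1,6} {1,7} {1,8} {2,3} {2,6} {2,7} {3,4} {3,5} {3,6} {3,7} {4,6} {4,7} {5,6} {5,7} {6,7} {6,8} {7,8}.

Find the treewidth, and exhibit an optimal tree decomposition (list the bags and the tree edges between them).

Treewidth 3.
One optimal decomposition is:
Bags: B1 = {1, 3, 6, 7}  B2 = {3, 4, 6, 7}  B3 = {2, 3, 6, 7}  B4 = {3, 5, 6, 7}  B5 = {1, 6, 7, 8}  B6 = {0, 3, 4, 6}
Tree: B1–B2, B1–B3, B2–B4, B1–B5, B2–B6

The largest bag has 4 vertices, giving width 3; this decomposition certifies tw(G) ≤ 3. Conversely, {1, 6, 7, 8} is a clique of size 4, and the vertices of any clique must share a bag in every tree decomposition; so some bag has ≥ 4 vertices and tw(G) ≥ 3. Hence tw(G) = 3 exactly.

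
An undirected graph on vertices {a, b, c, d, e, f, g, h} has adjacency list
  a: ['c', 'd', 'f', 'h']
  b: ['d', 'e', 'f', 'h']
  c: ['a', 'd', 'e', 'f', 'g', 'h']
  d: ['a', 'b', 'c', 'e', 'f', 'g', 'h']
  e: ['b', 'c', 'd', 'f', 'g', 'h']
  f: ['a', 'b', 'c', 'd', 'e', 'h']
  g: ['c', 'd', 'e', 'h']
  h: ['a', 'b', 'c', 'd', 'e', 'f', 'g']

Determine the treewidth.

A width-4 tree decomposition is:
Bags: B1 = {c, d, e, f, h}  B2 = {a, c, d, f, h}  B3 = {b, d, e, f, h}  B4 = {c, d, e, g, h}
Tree: B1–B2, B1–B3, B1–B4
Each bag holds 5 vertices, so the decomposition has width 4, which upper-bounds the treewidth. Conversely, {c, d, e, g, h} is a clique of size 5, and the vertices of any clique must share a bag in every tree decomposition; so some bag has ≥ 5 vertices and tw(G) ≥ 4. Therefore the treewidth is 4.

4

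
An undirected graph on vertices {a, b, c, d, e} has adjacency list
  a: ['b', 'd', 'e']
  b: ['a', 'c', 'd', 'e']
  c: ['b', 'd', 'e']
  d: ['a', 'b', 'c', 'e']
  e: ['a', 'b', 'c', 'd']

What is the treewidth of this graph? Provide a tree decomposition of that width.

Treewidth 3.
Bags: B1 = {a, b, d, e}  B2 = {b, c, d, e}
Tree: B1–B2

Each bag holds 4 vertices, so the decomposition has width 3, which upper-bounds the treewidth. Conversely, {b, c, d, e} is a clique of size 4, and the vertices of any clique must share a bag in every tree decomposition; so some bag has ≥ 4 vertices and tw(G) ≥ 3. The upper and lower bounds meet at 3, so that is the treewidth.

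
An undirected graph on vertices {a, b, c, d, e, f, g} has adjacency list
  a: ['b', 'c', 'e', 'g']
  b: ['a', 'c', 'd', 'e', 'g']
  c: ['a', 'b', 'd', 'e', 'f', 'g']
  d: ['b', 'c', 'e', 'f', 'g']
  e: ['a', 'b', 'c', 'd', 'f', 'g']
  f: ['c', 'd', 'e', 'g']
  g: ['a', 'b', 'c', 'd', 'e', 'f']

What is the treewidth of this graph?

A width-4 tree decomposition is:
Bags: B1 = {b, c, d, e, g}  B2 = {c, d, e, f, g}  B3 = {a, b, c, e, g}
Tree: B1–B2, B1–B3
Each bag holds 5 vertices, so the decomposition has width 4, which upper-bounds the treewidth. On the other hand G contains the 5-clique {c, d, e, f, g}. A clique must lie in a single bag of any decomposition, so no decomposition can have width below 4. Therefore the treewidth is 4.

4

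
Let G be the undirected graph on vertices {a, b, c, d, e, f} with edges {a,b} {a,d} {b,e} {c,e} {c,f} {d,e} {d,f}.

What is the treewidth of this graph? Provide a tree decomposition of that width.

Treewidth 2.
One such decomposition:
Bags: B1 = {c, d, f}  B2 = {c, d, e}  B3 = {a, d, e}  B4 = {a, b, e}
Tree: B1–B2, B2–B3, B3–B4

The largest bag has 3 vertices, giving width 2; this decomposition certifies tw(G) ≤ 2. The edges f–c–e–d–f form a cycle, so G is not a tree and its treewidth is at least 2. Combining the bounds, tw(G) = 2.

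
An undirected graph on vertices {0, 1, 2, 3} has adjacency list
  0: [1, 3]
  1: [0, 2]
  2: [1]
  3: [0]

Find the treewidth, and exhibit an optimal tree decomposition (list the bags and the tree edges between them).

Treewidth 1.
One such decomposition:
Bags: B1 = {1, 2}  B2 = {0, 1}  B3 = {0, 3}
Tree: B1–B2, B2–B3

The largest bag has 2 vertices, giving width 1; this decomposition certifies tw(G) ≤ 1. Since G has at least one edge (e.g. 2–1), it is not an edgeless graph, so tw(G) ≥ 1. The upper and lower bounds meet at 1, so that is the treewidth.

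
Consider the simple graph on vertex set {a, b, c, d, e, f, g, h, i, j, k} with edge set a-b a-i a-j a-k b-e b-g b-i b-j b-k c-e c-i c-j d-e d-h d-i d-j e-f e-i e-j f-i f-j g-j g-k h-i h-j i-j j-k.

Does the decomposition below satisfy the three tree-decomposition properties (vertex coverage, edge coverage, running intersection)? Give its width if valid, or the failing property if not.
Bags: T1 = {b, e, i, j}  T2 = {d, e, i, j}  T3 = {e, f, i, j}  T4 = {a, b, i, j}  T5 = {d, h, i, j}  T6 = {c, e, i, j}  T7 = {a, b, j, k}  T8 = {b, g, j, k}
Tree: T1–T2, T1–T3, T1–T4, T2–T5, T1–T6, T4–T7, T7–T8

Every vertex of G appears in some bag (union = {a, b, c, d, e, f, g, h, i, j, k}); every edge is covered by a bag; and for each vertex v the set of bags containing v is connected in the bag tree. The decomposition is therefore valid. The largest bag has 4 vertices, so the width is 3.

Yes; width 3.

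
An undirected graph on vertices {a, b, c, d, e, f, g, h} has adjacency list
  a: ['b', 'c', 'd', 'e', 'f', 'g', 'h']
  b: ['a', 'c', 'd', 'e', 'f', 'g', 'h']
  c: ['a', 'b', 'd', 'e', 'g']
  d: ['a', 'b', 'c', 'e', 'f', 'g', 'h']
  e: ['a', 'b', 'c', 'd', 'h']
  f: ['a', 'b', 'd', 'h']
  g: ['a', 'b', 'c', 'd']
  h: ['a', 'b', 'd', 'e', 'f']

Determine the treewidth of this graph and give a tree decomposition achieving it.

The largest bag has 5 vertices, giving width 4; this decomposition certifies tw(G) ≤ 4. On the other hand G contains the 5-clique {a, b, c, d, g}. A clique must lie in a single bag of any decomposition, so no decomposition can have width below 4. Hence tw(G) = 4 exactly.

Treewidth 4.
One such decomposition:
Bags: B1 = {a, b, c, d, e}  B2 = {a, b, c, d, g}  B3 = {a, b, d, e, h}  B4 = {a, b, d, f, h}
Tree: B1–B2, B1–B3, B3–B4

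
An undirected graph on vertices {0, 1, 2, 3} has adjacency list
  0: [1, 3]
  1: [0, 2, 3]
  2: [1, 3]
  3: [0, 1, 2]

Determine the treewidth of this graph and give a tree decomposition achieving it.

Treewidth 2.
One optimal decomposition is:
Bags: B1 = {0, 1, 3}  B2 = {1, 2, 3}
Tree: B1–B2

The largest bag has 3 vertices, giving width 2; this decomposition certifies tw(G) ≤ 2. For the lower bound, the 3 vertices {0, 1, 3} are pairwise adjacent, and any tree decomposition puts a clique entirely inside one bag — forcing width ≥ 2. Therefore the treewidth is 2.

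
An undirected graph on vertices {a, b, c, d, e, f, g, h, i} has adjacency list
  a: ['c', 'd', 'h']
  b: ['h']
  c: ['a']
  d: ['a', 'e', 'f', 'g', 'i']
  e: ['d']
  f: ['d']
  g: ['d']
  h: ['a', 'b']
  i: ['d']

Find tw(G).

1

A width-1 tree decomposition is:
Bags: B1 = {d, f}  B2 = {a, d}  B3 = {a, h}  B4 = {d, g}  B5 = {d, i}  B6 = {b, h}  B7 = {a, c}  B8 = {d, e}
Tree: B1–B2, B2–B3, B1–B4, B4–B5, B3–B6, B2–B7, B1–B8
Every bag has size at most 2, so the width is 2 − 1 = 1 and tw(G) ≤ 1. Since G has at least one edge (e.g. d–f), it is not an edgeless graph, so tw(G) ≥ 1. Therefore the treewidth is 1.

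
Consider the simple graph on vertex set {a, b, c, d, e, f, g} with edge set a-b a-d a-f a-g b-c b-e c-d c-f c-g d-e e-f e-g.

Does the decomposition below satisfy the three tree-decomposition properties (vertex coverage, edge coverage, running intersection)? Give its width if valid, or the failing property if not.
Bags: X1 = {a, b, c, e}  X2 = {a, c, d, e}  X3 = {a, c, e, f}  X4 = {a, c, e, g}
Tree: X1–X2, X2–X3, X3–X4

Yes; width 3.

Vertex coverage: the bags together contain {a, b, c, d, e, f, g}, the full vertex set. Edge coverage: each edge of G has both endpoints in at least one bag. Running intersection: for every vertex, the bags containing it form a connected subtree. All three properties hold, so this is a valid tree decomposition of width max|bag| − 1 = 3, and hence tw(G) ≤ 3.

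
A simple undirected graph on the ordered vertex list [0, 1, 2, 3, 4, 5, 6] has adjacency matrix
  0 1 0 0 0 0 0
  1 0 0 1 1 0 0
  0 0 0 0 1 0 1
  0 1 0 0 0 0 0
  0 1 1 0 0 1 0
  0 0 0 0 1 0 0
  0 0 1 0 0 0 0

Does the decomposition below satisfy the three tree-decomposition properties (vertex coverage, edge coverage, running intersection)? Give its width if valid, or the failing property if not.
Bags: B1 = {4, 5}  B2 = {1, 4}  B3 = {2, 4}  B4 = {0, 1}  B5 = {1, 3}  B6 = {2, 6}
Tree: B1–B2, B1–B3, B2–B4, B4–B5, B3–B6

Yes; width 1.

Checking the three conditions: (i) the bags cover all of {0, 1, 2, 3, 4, 5, 6}; (ii) for each edge, some bag contains both endpoints; (iii) the bags containing any fixed vertex form a subtree. All hold, so the decomposition is valid with width 2 − 1 = 1.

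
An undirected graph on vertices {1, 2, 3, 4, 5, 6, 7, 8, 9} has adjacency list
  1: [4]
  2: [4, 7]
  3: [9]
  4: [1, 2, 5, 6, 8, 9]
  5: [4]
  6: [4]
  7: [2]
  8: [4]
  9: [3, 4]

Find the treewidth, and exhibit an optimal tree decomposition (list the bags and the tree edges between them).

Each bag holds 2 vertices, so the decomposition has width 1, which upper-bounds the treewidth. Since G has at least one edge (e.g. 6–4), it is not an edgeless graph, so tw(G) ≥ 1. Therefore the treewidth is 1.

Treewidth 1.
One such decomposition:
Bags: B1 = {4, 6}  B2 = {2, 4}  B3 = {4, 9}  B4 = {3, 9}  B5 = {4, 8}  B6 = {4, 5}  B7 = {1, 4}  B8 = {2, 7}
Tree: B1–B2, B2–B3, B3–B4, B3–B5, B2–B6, B2–B7, B2–B8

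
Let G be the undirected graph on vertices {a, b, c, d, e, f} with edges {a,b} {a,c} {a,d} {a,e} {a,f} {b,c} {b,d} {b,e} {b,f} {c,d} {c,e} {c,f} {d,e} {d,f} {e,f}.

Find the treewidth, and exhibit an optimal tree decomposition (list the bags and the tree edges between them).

A single bag containing all 6 vertices is trivially a valid decomposition of width 5. Conversely, {a, b, c, d, e, f} is a clique of size 6, and the vertices of any clique must share a bag in every tree decomposition; so some bag has ≥ 6 vertices and tw(G) ≥ 5. Therefore the treewidth is 5.

Treewidth 5.
Bags: B1 = {a, b, c, d, e, f}
Tree: (single bag)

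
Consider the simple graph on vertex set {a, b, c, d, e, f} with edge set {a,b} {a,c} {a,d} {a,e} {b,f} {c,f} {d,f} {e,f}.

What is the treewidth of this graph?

A width-2 tree decomposition is:
Bags: B1 = {a, e, f}  B2 = {a, d, f}  B3 = {a, b, f}  B4 = {a, c, f}
Tree: B1–B2, B2–B3, B3–B4
Each bag holds 3 vertices, so the decomposition has width 2, which upper-bounds the treewidth. For the lower bound, G contains the cycle e–a–d–f–e, so G is not a forest; only forests have treewidth ≤ 1, hence tw(G) ≥ 2. Therefore the treewidth is 2.

2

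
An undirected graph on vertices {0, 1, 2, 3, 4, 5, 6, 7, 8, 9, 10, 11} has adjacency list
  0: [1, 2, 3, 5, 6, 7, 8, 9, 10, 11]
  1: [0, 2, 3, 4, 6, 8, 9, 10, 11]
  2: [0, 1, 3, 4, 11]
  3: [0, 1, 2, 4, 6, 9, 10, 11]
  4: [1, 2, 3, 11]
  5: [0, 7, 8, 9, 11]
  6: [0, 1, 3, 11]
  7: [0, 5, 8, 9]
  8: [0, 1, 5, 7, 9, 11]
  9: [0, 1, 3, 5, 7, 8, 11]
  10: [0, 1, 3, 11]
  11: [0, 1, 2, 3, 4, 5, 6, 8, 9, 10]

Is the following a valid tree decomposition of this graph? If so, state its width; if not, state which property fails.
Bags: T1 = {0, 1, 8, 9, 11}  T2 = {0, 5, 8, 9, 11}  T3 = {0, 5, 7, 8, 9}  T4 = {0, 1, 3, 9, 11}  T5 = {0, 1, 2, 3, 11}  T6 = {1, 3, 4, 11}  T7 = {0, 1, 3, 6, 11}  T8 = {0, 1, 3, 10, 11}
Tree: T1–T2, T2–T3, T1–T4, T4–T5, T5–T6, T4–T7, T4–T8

A tree decomposition must satisfy three properties: every vertex lies in some bag; for every edge, both endpoints lie together in some bag; and for every vertex, the bags containing it form a connected subtree. Here edge (2,4) lies in no bag, so the decomposition is invalid.

No — edge (2,4) lies in no bag.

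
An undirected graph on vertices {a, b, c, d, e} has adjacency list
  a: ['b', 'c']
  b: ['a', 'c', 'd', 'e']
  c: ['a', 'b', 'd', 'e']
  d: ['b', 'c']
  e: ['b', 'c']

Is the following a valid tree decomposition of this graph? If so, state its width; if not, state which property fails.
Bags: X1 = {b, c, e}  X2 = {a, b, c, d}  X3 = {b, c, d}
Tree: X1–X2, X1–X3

No — bags containing vertex d are not connected in the tree.

A tree decomposition must satisfy three properties: every vertex lies in some bag; for every edge, both endpoints lie together in some bag; and for every vertex, the bags containing it form a connected subtree. Here bags containing vertex d are not connected in the tree, so the decomposition is invalid.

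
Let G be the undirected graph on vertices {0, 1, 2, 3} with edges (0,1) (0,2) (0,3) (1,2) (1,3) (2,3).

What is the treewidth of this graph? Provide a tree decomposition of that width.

With just one bag of size 4, the width is 4 − 1 = 3, so tw(G) ≤ 3. On the other hand G contains the 4-clique {0, 1, 2, 3}. A clique must lie in a single bag of any decomposition, so no decomposition can have width below 3. The upper and lower bounds meet at 3, so that is the treewidth.

Treewidth 3.
One such decomposition:
Bags: B1 = {0, 1, 2, 3}
Tree: (single bag)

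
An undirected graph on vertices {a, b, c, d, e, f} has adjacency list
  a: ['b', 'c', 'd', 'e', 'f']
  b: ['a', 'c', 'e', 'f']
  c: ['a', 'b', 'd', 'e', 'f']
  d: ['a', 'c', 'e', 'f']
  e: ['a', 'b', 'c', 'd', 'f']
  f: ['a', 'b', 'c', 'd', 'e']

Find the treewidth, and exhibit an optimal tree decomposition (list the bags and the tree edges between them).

Each bag holds 5 vertices, so the decomposition has width 4, which upper-bounds the treewidth. For the lower bound, the 5 vertices {a, c, d, e, f} are pairwise adjacent, and any tree decomposition puts a clique entirely inside one bag — forcing width ≥ 4. Therefore the treewidth is 4.

Treewidth 4.
One optimal decomposition is:
Bags: B1 = {a, b, c, e, f}  B2 = {a, c, d, e, f}
Tree: B1–B2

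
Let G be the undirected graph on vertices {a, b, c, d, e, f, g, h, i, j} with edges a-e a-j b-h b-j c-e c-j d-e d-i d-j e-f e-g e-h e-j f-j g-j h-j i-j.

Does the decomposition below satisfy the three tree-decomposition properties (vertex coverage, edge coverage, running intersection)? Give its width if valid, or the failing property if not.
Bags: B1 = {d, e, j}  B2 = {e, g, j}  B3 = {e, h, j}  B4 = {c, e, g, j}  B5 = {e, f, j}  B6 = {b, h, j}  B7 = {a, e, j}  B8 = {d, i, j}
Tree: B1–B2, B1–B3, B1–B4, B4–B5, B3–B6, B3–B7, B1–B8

A tree decomposition must satisfy three properties: every vertex lies in some bag; for every edge, both endpoints lie together in some bag; and for every vertex, the bags containing it form a connected subtree. Here bags containing vertex g are not connected in the tree, so the decomposition is invalid.

No — bags containing vertex g are not connected in the tree.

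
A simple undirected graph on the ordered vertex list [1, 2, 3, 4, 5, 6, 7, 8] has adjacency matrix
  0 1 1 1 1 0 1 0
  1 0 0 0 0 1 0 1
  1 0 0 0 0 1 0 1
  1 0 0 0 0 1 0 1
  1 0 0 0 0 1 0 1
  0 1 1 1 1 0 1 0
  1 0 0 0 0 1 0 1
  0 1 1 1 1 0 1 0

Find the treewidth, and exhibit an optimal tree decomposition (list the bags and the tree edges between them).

Each bag holds 4 vertices, so the decomposition has width 3, which upper-bounds the treewidth. For the lower bound: the 4 vertex sets {2,6}, {7,8}, {1}, {3} are disjoint, each induces a connected subgraph, and every pair is joined by at least one edge of G. Contracting each set to a single vertex therefore yields K_{4} as a minor, and since treewidth is minor-monotone, tw(G) ≥ tw(K_{4}) = 3. Hence tw(G) = 3 exactly.

Treewidth 3.
Bags: B1 = {1, 2, 6, 8}  B2 = {1, 6, 7, 8}  B3 = {1, 3, 6, 8}  B4 = {1, 4, 6, 8}  B5 = {1, 5, 6, 8}
Tree: B1–B2, B2–B3, B3–B4, B4–B5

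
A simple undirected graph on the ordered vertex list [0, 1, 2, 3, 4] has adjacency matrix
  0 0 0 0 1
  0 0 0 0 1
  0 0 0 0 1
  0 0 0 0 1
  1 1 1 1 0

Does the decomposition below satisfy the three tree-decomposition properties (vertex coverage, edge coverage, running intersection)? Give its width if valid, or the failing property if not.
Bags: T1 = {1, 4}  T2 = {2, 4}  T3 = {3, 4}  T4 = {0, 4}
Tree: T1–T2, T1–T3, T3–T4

Yes; width 1.

Every vertex of G appears in some bag (union = {0, 1, 2, 3, 4}); every edge is covered by a bag; and for each vertex v the set of bags containing v is connected in the bag tree. The decomposition is therefore valid. The largest bag has 2 vertices, so the width is 1.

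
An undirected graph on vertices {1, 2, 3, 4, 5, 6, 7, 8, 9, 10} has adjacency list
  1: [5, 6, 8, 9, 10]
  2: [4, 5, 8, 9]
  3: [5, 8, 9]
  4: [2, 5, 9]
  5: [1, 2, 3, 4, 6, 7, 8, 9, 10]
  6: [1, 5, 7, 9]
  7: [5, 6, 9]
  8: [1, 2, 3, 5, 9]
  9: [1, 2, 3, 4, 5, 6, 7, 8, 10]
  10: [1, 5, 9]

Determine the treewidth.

A width-3 tree decomposition is:
Bags: B1 = {1, 5, 8, 9}  B2 = {1, 5, 6, 9}  B3 = {5, 6, 7, 9}  B4 = {1, 5, 9, 10}  B5 = {3, 5, 8, 9}  B6 = {2, 5, 8, 9}  B7 = {2, 4, 5, 9}
Tree: B1–B2, B2–B3, B1–B4, B1–B5, B1–B6, B6–B7
Each bag holds 4 vertices, so the decomposition has width 3, which upper-bounds the treewidth. For the lower bound, the 4 vertices {1, 5, 8, 9} are pairwise adjacent, and any tree decomposition puts a clique entirely inside one bag — forcing width ≥ 3. Hence tw(G) = 3 exactly.

3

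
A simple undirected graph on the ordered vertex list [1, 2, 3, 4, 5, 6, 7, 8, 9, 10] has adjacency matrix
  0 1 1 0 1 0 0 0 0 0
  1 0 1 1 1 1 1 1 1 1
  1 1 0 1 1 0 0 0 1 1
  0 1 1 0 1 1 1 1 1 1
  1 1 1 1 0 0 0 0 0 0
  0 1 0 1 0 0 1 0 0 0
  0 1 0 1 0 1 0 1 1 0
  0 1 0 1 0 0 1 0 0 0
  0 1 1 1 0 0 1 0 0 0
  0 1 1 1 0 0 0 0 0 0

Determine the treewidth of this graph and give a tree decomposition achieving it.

Each bag holds 4 vertices, so the decomposition has width 3, which upper-bounds the treewidth. For the lower bound, the 4 vertices {1, 2, 3, 5} are pairwise adjacent, and any tree decomposition puts a clique entirely inside one bag — forcing width ≥ 3. The upper and lower bounds meet at 3, so that is the treewidth.

Treewidth 3.
One such decomposition:
Bags: B1 = {2, 3, 4, 9}  B2 = {2, 4, 7, 9}  B3 = {2, 3, 4, 5}  B4 = {2, 3, 4, 10}  B5 = {2, 4, 7, 8}  B6 = {2, 4, 6, 7}  B7 = {1, 2, 3, 5}
Tree: B1–B2, B1–B3, B3–B4, B2–B5, B5–B6, B3–B7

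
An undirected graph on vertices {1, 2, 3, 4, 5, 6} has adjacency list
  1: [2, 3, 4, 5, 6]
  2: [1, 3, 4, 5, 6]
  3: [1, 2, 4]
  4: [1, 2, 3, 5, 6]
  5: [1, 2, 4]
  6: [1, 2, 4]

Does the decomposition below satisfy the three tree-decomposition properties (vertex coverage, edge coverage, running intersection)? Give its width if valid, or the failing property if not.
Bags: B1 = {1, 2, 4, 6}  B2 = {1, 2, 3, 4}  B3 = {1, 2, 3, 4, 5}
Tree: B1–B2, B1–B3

A tree decomposition must satisfy three properties: every vertex lies in some bag; for every edge, both endpoints lie together in some bag; and for every vertex, the bags containing it form a connected subtree. Here bags containing vertex 3 are not connected in the tree, so the decomposition is invalid.

No — bags containing vertex 3 are not connected in the tree.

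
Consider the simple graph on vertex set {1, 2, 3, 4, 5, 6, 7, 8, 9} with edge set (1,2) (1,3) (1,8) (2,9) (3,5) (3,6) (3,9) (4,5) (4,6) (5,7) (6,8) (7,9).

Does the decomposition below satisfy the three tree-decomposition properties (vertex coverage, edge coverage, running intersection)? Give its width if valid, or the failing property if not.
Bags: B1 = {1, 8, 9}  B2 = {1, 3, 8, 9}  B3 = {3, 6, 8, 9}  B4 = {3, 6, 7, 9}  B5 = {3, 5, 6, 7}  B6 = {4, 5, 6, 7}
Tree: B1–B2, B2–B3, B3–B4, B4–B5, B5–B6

A tree decomposition must satisfy three properties: every vertex lies in some bag; for every edge, both endpoints lie together in some bag; and for every vertex, the bags containing it form a connected subtree. Here vertex 2 appears in no bag, so the decomposition is invalid.

No — vertex 2 appears in no bag.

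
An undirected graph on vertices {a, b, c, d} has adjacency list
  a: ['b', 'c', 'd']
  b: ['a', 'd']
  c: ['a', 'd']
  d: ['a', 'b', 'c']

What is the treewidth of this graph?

2

A width-2 tree decomposition is:
Bags: B1 = {a, c, d}  B2 = {a, b, d}
Tree: B1–B2
Each bag holds 3 vertices, so the decomposition has width 2, which upper-bounds the treewidth. For the lower bound, the 3 vertices {a, c, d} are pairwise adjacent, and any tree decomposition puts a clique entirely inside one bag — forcing width ≥ 2. Hence tw(G) = 2 exactly.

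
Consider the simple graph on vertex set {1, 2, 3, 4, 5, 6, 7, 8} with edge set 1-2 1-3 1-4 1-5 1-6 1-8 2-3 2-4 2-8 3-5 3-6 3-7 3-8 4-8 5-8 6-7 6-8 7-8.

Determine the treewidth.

3

A width-3 tree decomposition is:
Bags: B1 = {1, 3, 6, 8}  B2 = {1, 3, 5, 8}  B3 = {1, 2, 3, 8}  B4 = {3, 6, 7, 8}  B5 = {1, 2, 4, 8}
Tree: B1–B2, B1–B3, B1–B4, B3–B5
Every bag has size at most 4, so the width is 4 − 1 = 3 and tw(G) ≤ 3. For the lower bound, the 4 vertices {1, 2, 3, 8} are pairwise adjacent, and any tree decomposition puts a clique entirely inside one bag — forcing width ≥ 3. Combining the bounds, tw(G) = 3.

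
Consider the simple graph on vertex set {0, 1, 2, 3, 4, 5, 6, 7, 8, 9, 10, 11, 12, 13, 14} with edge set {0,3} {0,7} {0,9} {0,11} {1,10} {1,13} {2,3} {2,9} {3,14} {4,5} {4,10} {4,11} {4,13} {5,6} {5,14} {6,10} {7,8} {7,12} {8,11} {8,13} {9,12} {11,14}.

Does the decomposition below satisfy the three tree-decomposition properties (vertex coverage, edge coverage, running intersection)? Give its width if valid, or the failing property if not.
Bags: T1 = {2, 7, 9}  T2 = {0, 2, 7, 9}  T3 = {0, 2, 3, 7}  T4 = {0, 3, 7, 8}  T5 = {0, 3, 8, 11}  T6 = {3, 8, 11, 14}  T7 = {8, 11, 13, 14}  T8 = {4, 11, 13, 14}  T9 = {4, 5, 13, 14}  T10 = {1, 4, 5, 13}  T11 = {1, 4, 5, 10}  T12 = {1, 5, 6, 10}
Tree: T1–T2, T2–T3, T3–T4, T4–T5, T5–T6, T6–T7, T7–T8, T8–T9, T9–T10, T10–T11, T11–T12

A tree decomposition must satisfy three properties: every vertex lies in some bag; for every edge, both endpoints lie together in some bag; and for every vertex, the bags containing it form a connected subtree. Here vertex 12 appears in no bag, so the decomposition is invalid.

No — vertex 12 appears in no bag.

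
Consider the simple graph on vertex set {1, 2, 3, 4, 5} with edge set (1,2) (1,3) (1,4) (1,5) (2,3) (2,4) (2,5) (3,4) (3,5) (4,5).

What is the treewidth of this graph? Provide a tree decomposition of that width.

With just one bag of size 5, the width is 5 − 1 = 4, so tw(G) ≤ 4. For the lower bound, the 5 vertices {1, 2, 3, 4, 5} are pairwise adjacent, and any tree decomposition puts a clique entirely inside one bag — forcing width ≥ 4. Hence tw(G) = 4 exactly.

Treewidth 4.
One optimal decomposition is:
Bags: B1 = {1, 2, 3, 4, 5}
Tree: (single bag)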